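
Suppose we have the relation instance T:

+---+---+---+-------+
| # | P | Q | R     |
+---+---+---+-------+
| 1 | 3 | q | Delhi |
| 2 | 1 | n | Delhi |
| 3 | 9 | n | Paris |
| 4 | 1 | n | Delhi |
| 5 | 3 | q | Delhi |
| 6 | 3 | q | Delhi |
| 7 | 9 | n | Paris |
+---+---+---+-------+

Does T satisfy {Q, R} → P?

(Q=q, R=Delhi): rows 1, 5, 6 → P = 3, 3, 3 ✓
(Q=n, R=Delhi): rows 2, 4 → P = 1, 1 ✓
(Q=n, R=Paris): rows 3, 7 → P = 9, 9 ✓
Every {Q, R} value is associated with a single P value, so {Q, R} → P holds.

Yes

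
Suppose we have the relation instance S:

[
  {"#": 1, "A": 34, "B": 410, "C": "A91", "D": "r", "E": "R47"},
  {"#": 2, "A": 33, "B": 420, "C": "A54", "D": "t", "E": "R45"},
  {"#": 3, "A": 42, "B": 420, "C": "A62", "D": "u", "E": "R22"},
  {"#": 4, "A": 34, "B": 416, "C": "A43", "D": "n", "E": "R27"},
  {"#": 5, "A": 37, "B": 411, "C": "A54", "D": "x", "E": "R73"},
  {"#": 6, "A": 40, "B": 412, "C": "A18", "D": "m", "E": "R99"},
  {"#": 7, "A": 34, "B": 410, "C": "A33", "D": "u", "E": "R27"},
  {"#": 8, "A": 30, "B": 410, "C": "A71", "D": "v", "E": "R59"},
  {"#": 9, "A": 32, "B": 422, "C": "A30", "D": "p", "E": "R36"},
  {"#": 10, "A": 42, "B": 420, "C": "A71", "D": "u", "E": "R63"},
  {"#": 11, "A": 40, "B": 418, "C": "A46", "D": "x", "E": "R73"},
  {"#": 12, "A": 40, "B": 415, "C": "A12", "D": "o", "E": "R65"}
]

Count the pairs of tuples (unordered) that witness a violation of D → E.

3

D=u: violating pairs (3,7), (3,10), (7,10) — 3 pairs.
D=x: all 2 rows agree on E — 0 pairs.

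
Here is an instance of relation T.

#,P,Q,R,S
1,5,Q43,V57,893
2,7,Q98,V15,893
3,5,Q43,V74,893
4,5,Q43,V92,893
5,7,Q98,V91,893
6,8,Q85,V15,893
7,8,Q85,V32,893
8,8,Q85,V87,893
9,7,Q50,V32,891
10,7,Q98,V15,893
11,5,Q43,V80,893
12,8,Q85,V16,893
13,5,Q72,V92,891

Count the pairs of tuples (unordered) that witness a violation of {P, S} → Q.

0

(P=5, S=893): all 4 rows agree on Q — 0 pairs.
(P=7, S=893): all 3 rows agree on Q — 0 pairs.
(P=8, S=893): all 4 rows agree on Q — 0 pairs.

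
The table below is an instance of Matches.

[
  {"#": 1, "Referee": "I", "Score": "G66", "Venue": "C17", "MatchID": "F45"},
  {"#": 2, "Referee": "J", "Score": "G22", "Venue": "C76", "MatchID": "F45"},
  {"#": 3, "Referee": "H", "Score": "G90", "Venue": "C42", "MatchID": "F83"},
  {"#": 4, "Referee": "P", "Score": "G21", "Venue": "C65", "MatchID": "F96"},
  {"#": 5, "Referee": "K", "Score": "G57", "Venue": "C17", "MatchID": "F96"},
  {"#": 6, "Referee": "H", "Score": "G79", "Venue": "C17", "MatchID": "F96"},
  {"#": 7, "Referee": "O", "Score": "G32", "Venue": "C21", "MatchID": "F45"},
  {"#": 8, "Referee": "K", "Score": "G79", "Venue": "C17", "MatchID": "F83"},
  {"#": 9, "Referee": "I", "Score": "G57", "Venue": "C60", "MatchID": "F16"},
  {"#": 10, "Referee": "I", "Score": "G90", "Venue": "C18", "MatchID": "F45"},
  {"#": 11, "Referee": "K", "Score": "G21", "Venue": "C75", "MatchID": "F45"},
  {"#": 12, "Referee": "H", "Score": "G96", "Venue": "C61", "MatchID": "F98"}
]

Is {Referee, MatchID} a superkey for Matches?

No

Rows 1 and 10 have the same {Referee, MatchID} value (Referee=I, MatchID=F45) but are distinct tuples, so {Referee, MatchID} does not determine every attribute — not a superkey.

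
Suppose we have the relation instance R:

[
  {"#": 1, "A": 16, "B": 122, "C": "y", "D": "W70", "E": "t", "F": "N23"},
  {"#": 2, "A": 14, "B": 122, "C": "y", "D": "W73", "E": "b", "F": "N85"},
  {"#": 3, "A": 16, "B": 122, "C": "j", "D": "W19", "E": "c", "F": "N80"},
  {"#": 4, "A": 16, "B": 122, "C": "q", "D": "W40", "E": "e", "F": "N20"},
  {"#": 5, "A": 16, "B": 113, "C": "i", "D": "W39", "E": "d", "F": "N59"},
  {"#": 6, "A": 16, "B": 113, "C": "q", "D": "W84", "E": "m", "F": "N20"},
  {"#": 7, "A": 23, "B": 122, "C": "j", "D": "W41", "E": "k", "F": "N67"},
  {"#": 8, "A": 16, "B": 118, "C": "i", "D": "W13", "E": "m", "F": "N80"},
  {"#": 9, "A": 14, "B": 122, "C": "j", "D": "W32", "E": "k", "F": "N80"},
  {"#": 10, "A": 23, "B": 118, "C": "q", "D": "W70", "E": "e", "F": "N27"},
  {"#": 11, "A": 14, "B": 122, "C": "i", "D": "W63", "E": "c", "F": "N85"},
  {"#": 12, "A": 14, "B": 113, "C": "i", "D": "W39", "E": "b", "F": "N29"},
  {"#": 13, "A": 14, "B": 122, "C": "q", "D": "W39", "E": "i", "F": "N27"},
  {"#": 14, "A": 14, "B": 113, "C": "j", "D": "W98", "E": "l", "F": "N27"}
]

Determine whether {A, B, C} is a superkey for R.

All 14 rows have distinct {A, B, C} values, so {A, B, C} → (all attributes) holds and {A, B, C} is a superkey.

Yes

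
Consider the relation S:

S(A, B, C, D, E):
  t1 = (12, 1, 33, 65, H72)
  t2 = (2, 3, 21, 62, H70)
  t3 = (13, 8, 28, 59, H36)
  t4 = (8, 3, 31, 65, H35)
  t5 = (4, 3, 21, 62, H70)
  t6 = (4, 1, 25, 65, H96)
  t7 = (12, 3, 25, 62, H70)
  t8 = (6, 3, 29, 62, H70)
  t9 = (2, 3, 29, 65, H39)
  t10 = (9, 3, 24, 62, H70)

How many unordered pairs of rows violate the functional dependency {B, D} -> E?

2

(B=1, D=65): violating pairs (1,6) — 1 pair.
(B=3, D=62): all 5 rows agree on E — 0 pairs.
(B=3, D=65): violating pairs (4,9) — 1 pair.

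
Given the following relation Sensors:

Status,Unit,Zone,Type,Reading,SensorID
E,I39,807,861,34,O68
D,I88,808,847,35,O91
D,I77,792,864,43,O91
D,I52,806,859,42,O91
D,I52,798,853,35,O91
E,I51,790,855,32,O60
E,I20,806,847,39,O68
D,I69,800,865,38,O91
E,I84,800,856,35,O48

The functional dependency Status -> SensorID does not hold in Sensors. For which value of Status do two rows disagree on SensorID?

E

Status=E: 4 rows → SensorID takes values {O68, O60, O48} — violation
Status=D: 5 rows → SensorID = O91, O91, O91, O91, O91 ✓
The only Status value with inconsistent SensorID is Status=E.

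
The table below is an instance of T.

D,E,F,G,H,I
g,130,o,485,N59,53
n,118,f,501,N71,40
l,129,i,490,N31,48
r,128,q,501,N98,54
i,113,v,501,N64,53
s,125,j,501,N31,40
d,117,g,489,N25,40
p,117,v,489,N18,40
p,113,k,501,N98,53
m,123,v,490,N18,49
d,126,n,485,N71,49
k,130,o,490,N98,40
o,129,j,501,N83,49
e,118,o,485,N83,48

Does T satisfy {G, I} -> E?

No

(G=485, I=53): 1 row → E = 130 ✓
(G=501, I=40): 2 rows → E takes values {118, 125} — violation
(G=490, I=48): 1 row → E = 129 ✓
(G=501, I=54): 1 row → E = 128 ✓
(G=501, I=53): 2 rows → E = 113, 113 ✓
(G=489, I=40): 2 rows → E = 117, 117 ✓
(G=490, I=49): 1 row → E = 123 ✓
(G=485, I=49): 1 row → E = 126 ✓
(G=490, I=40): 1 row → E = 130 ✓
(G=501, I=49): 1 row → E = 129 ✓
(G=485, I=48): 1 row → E = 118 ✓
Two rows agree on {G, I} but differ on E, so {G, I} -> E does not hold.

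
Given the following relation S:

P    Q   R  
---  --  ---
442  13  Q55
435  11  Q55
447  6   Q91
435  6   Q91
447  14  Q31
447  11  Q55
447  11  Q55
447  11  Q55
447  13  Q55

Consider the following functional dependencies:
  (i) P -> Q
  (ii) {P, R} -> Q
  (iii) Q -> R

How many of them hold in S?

1

(i) P -> Q: P=435: 2 rows → Q takes values {11, 6} — violation; P=447: 6 rows → Q takes values {6, 14, 11, 13} — violation — fails.
(ii) {P, R} -> Q: (P=447, R=Q55): 4 rows → Q takes values {11, 13} — violation — fails.
(iii) Q -> R: every LHS value maps to a single RHS value — holds.
1 of the 3 dependencies holds.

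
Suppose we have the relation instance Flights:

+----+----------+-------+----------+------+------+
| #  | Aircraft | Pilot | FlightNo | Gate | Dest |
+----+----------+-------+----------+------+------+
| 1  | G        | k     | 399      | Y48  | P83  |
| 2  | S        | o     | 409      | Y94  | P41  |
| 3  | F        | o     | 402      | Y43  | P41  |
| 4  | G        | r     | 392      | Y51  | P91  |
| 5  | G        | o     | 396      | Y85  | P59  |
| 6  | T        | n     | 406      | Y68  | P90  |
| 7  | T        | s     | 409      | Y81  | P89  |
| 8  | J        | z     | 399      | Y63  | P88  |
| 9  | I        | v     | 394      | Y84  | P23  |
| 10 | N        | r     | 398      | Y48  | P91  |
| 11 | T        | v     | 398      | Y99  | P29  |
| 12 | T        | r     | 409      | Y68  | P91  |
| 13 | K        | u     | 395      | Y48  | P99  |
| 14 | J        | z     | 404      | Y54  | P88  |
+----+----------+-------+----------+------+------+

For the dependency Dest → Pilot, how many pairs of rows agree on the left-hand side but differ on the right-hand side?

Dest=P41: all 2 rows agree on Pilot — 0 pairs.
Dest=P91: all 3 rows agree on Pilot — 0 pairs.
Dest=P88: all 2 rows agree on Pilot — 0 pairs.

0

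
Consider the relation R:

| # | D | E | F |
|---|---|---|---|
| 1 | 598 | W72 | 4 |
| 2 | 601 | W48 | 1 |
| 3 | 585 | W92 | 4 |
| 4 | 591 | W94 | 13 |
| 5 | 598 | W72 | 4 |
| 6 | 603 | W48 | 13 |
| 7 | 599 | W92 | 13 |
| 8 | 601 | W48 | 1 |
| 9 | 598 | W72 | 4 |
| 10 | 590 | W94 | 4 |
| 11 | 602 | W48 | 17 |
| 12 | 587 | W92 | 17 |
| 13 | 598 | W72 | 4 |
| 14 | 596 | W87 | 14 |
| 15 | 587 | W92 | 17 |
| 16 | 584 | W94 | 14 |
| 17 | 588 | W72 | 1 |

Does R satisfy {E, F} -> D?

(E=W72, F=4): rows 1, 5, 9, 13 → D = 598, 598, 598, 598 ✓
(E=W48, F=1): rows 2, 8 → D = 601, 601 ✓
(E=W92, F=4): row 3 → D = 585 ✓
(E=W94, F=13): row 4 → D = 591 ✓
(E=W48, F=13): row 6 → D = 603 ✓
(E=W92, F=13): row 7 → D = 599 ✓
(E=W94, F=4): row 10 → D = 590 ✓
(E=W48, F=17): row 11 → D = 602 ✓
(E=W92, F=17): rows 12, 15 → D = 587, 587 ✓
(E=W87, F=14): row 14 → D = 596 ✓
(E=W94, F=14): row 16 → D = 584 ✓
(E=W72, F=1): row 17 → D = 588 ✓
Every {E, F} value is associated with a single D value, so {E, F} -> D holds.

Yes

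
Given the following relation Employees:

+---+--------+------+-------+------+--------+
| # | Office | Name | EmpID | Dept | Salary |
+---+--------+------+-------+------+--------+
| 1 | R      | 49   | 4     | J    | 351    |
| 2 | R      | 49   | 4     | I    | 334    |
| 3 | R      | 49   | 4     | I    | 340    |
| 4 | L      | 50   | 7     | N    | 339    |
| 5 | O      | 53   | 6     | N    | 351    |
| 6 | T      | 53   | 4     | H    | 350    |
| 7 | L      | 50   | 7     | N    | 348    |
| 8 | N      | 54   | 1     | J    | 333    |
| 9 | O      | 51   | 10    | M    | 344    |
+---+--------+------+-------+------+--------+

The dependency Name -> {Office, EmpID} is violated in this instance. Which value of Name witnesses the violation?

Name=49: rows 1, 2, 3 → {Office,EmpID} = (R, 4), (R, 4), (R, 4) ✓
Name=50: rows 4, 7 → {Office,EmpID} = (L, 7), (L, 7) ✓
Name=53: rows 5, 6 → {Office,EmpID} takes values {(O, 6), (T, 4)} — violation
Name=54: row 8 → {Office,EmpID} = (N, 1) ✓
Name=51: row 9 → {Office,EmpID} = (O, 10) ✓
The only Name value with inconsistent RHS is Name=53.

53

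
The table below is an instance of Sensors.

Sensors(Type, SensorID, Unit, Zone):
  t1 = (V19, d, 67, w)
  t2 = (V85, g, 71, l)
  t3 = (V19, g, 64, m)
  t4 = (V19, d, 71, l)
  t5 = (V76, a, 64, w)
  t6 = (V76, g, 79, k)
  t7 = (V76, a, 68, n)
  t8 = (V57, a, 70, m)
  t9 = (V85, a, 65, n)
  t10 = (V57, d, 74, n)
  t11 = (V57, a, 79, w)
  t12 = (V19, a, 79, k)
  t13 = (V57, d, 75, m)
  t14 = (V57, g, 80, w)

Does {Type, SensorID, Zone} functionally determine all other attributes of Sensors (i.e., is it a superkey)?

Yes

All 14 rows have distinct {Type, SensorID, Zone} values, so {Type, SensorID, Zone} → (all attributes) holds and {Type, SensorID, Zone} is a superkey.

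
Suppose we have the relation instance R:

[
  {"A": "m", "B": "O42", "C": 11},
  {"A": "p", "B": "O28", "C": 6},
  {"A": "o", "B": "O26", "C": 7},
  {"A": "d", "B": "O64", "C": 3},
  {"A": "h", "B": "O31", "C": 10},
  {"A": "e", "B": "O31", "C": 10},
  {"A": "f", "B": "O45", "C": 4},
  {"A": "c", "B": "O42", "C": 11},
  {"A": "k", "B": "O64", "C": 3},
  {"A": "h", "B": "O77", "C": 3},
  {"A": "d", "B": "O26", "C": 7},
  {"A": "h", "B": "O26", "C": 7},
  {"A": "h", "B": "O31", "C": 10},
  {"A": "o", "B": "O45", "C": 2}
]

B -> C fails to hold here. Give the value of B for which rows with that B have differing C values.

B=O42: 2 rows → C = 11, 11 ✓
B=O28: 1 row → C = 6 ✓
B=O26: 3 rows → C = 7, 7, 7 ✓
B=O64: 2 rows → C = 3, 3 ✓
B=O31: 3 rows → C = 10, 10, 10 ✓
B=O45: 2 rows → C takes values {4, 2} — violation
B=O77: 1 row → C = 3 ✓
The only B value with inconsistent C is B=O45.

O45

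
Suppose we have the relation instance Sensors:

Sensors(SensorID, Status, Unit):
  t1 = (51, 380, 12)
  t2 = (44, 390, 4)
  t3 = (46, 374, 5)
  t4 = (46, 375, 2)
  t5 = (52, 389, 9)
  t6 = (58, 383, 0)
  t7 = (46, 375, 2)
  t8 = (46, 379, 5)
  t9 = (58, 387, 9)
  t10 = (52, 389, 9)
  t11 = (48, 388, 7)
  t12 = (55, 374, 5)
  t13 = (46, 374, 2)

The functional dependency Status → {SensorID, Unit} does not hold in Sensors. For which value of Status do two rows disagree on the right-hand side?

Status=380: row 1 → {SensorID,Unit} = (51, 12) ✓
Status=390: row 2 → {SensorID,Unit} = (44, 4) ✓
Status=374: rows 3, 12, 13 → {SensorID,Unit} takes values {(46, 5), (55, 5), (46, 2)} — violation
Status=375: rows 4, 7 → {SensorID,Unit} = (46, 2), (46, 2) ✓
Status=389: rows 5, 10 → {SensorID,Unit} = (52, 9), (52, 9) ✓
Status=383: row 6 → {SensorID,Unit} = (58, 0) ✓
Status=379: row 8 → {SensorID,Unit} = (46, 5) ✓
Status=387: row 9 → {SensorID,Unit} = (58, 9) ✓
Status=388: row 11 → {SensorID,Unit} = (48, 7) ✓
The only Status value with inconsistent RHS is Status=374.

374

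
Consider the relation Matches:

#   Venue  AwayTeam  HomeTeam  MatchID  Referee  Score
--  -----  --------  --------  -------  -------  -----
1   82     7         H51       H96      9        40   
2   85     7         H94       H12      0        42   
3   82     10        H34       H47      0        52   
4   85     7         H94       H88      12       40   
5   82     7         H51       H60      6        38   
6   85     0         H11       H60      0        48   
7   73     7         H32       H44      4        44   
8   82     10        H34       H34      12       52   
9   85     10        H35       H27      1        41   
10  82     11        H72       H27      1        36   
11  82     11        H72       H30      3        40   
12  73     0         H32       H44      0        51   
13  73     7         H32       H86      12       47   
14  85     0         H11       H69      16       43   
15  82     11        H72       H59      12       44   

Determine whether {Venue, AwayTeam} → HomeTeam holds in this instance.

(Venue=82, AwayTeam=7): rows 1, 5 → HomeTeam = H51, H51 ✓
(Venue=85, AwayTeam=7): rows 2, 4 → HomeTeam = H94, H94 ✓
(Venue=82, AwayTeam=10): rows 3, 8 → HomeTeam = H34, H34 ✓
(Venue=85, AwayTeam=0): rows 6, 14 → HomeTeam = H11, H11 ✓
(Venue=73, AwayTeam=7): rows 7, 13 → HomeTeam = H32, H32 ✓
(Venue=85, AwayTeam=10): row 9 → HomeTeam = H35 ✓
(Venue=82, AwayTeam=11): rows 10, 11, 15 → HomeTeam = H72, H72, H72 ✓
(Venue=73, AwayTeam=0): row 12 → HomeTeam = H32 ✓
Every {Venue, AwayTeam} value is associated with a single HomeTeam value, so {Venue, AwayTeam} → HomeTeam holds.

Yes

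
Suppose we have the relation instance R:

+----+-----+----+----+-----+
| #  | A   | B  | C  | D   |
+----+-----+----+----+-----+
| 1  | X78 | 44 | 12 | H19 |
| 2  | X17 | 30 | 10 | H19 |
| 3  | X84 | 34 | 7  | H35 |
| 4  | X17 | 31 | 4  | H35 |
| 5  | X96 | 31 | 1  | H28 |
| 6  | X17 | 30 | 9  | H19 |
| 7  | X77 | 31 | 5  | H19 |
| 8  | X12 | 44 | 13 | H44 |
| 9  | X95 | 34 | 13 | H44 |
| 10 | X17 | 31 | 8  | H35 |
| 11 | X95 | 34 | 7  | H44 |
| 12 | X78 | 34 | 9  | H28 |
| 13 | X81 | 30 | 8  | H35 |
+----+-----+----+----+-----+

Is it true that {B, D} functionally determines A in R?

(B=44, D=H19): row 1 → A = X78 ✓
(B=30, D=H19): rows 2, 6 → A = X17, X17 ✓
(B=34, D=H35): row 3 → A = X84 ✓
(B=31, D=H35): rows 4, 10 → A = X17, X17 ✓
(B=31, D=H28): row 5 → A = X96 ✓
(B=31, D=H19): row 7 → A = X77 ✓
(B=44, D=H44): row 8 → A = X12 ✓
(B=34, D=H44): rows 9, 11 → A = X95, X95 ✓
(B=34, D=H28): row 12 → A = X78 ✓
(B=30, D=H35): row 13 → A = X81 ✓
Every {B, D} value is associated with a single A value, so {B, D} → A holds.

Yes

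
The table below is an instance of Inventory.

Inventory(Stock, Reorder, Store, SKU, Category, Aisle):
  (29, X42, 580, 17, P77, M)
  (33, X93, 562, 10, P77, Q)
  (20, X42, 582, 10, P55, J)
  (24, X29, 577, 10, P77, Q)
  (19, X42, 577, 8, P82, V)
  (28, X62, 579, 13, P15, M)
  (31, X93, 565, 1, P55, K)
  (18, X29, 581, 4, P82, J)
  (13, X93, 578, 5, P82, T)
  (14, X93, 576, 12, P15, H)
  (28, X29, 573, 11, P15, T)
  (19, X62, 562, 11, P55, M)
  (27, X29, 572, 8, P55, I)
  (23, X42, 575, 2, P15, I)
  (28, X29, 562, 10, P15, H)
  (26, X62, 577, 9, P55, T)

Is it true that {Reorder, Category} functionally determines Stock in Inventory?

(Reorder=X42, Category=P77): 1 row → Stock = 29 ✓
(Reorder=X93, Category=P77): 1 row → Stock = 33 ✓
(Reorder=X42, Category=P55): 1 row → Stock = 20 ✓
(Reorder=X29, Category=P77): 1 row → Stock = 24 ✓
(Reorder=X42, Category=P82): 1 row → Stock = 19 ✓
(Reorder=X62, Category=P15): 1 row → Stock = 28 ✓
(Reorder=X93, Category=P55): 1 row → Stock = 31 ✓
(Reorder=X29, Category=P82): 1 row → Stock = 18 ✓
(Reorder=X93, Category=P82): 1 row → Stock = 13 ✓
(Reorder=X93, Category=P15): 1 row → Stock = 14 ✓
(Reorder=X29, Category=P15): 2 rows → Stock = 28, 28 ✓
(Reorder=X62, Category=P55): 2 rows → Stock takes values {19, 26} — violation
(Reorder=X29, Category=P55): 1 row → Stock = 27 ✓
(Reorder=X42, Category=P15): 1 row → Stock = 23 ✓
Two rows agree on {Reorder, Category} but differ on Stock, so {Reorder, Category} → Stock does not hold.

No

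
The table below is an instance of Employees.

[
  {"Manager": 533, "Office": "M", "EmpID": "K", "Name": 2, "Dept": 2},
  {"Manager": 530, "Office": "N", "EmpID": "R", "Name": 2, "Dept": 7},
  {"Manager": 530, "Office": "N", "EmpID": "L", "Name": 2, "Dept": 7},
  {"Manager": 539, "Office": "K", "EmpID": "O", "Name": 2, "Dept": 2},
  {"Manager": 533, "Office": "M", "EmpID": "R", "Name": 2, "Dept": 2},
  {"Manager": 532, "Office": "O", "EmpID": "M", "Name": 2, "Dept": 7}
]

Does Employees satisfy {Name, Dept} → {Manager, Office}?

(Name=2, Dept=2): 3 rows → {Manager,Office} takes values {(533, M), (539, K)} — violation
(Name=2, Dept=7): 3 rows → {Manager,Office} takes values {(530, N), (532, O)} — violation
Two rows agree on {Name, Dept} but differ on {Manager, Office}, so {Name, Dept} → {Manager, Office} does not hold.

No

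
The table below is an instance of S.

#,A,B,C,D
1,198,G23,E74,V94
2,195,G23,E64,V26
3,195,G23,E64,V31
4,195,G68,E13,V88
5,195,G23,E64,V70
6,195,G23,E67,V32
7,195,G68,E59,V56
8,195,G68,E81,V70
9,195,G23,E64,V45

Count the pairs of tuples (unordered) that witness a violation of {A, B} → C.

7

(A=195, B=G23): violating pairs (2,6), (3,6), (5,6), (6,9) — 4 pairs.
(A=195, B=G68): violating pairs (4,7), (4,8), (7,8) — 3 pairs.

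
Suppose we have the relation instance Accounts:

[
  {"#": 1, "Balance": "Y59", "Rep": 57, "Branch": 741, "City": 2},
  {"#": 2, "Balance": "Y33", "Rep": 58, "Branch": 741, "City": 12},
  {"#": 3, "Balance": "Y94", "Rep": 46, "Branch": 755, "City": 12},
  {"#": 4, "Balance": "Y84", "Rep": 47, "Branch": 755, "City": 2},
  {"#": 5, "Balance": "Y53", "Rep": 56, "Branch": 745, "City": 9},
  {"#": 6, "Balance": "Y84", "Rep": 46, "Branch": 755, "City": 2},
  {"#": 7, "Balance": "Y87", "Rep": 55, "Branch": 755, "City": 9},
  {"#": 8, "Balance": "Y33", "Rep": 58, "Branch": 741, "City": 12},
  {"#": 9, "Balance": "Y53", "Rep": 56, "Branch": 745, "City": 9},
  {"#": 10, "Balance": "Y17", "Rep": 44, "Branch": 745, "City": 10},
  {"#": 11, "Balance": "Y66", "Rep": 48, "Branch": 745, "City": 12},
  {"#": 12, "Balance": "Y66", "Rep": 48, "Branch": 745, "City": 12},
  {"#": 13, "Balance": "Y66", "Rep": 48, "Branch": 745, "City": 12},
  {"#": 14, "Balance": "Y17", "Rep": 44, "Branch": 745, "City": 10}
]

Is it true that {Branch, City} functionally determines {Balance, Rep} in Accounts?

No

(Branch=741, City=2): row 1 → {Balance,Rep} = (Y59, 57) ✓
(Branch=741, City=12): rows 2, 8 → {Balance,Rep} = (Y33, 58), (Y33, 58) ✓
(Branch=755, City=12): row 3 → {Balance,Rep} = (Y94, 46) ✓
(Branch=755, City=2): rows 4, 6 → {Balance,Rep} takes values {(Y84, 47), (Y84, 46)} — violation
(Branch=745, City=9): rows 5, 9 → {Balance,Rep} = (Y53, 56), (Y53, 56) ✓
(Branch=755, City=9): row 7 → {Balance,Rep} = (Y87, 55) ✓
(Branch=745, City=10): rows 10, 14 → {Balance,Rep} = (Y17, 44), (Y17, 44) ✓
(Branch=745, City=12): rows 11, 12, 13 → {Balance,Rep} = (Y66, 48), (Y66, 48), (Y66, 48) ✓
Two rows agree on {Branch, City} but differ on {Balance, Rep}, so {Branch, City} → {Balance, Rep} does not hold.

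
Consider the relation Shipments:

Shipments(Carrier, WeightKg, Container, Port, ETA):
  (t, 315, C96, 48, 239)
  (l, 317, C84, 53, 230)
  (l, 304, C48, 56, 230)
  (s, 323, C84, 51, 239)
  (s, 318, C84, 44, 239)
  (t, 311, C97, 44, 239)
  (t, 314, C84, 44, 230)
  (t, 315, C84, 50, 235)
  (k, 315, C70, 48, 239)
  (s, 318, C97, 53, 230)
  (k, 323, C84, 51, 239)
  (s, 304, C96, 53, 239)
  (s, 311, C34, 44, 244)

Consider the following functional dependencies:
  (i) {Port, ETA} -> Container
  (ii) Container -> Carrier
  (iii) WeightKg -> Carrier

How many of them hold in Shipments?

(i) {Port, ETA} -> Container: (Port=48, ETA=239): 2 rows → Container takes values {C96, C70} — violation; (Port=53, ETA=230): 2 rows → Container takes values {C84, C97} — violation; (Port=44, ETA=239): 2 rows → Container takes values {C84, C97} — violation — fails.
(ii) Container -> Carrier: Container=C96: 2 rows → Carrier takes values {t, s} — violation; Container=C84: 6 rows → Carrier takes values {l, s, t, k} — violation; Container=C97: 2 rows → Carrier takes values {t, s} — violation — fails.
(iii) WeightKg -> Carrier: WeightKg=315: 3 rows → Carrier takes values {t, k} — violation; WeightKg=304: 2 rows → Carrier takes values {l, s} — violation; WeightKg=323: 2 rows → Carrier takes values {s, k} — violation; WeightKg=311: 2 rows → Carrier takes values {t, s} — violation — fails.
None of the 3 dependencies hold.

0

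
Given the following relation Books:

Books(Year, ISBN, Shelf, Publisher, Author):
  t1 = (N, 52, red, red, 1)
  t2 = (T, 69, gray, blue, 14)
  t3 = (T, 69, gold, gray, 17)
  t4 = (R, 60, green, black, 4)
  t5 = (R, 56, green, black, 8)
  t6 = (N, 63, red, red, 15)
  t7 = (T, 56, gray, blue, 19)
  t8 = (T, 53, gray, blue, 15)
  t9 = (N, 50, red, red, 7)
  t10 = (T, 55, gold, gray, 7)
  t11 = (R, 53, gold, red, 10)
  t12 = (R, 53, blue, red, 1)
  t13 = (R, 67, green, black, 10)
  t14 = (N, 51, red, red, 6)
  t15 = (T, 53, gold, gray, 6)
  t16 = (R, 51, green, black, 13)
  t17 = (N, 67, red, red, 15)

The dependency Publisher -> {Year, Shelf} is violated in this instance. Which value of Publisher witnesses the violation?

Publisher=red: rows 1, 6, 9, 11, 12, 14, 17 → {Year,Shelf} takes values {(N, red), (R, gold), (R, blue)} — violation
Publisher=blue: rows 2, 7, 8 → {Year,Shelf} = (T, gray), (T, gray), (T, gray) ✓
Publisher=gray: rows 3, 10, 15 → {Year,Shelf} = (T, gold), (T, gold), (T, gold) ✓
Publisher=black: rows 4, 5, 13, 16 → {Year,Shelf} = (R, green), (R, green), (R, green), (R, green) ✓
The only Publisher value with inconsistent RHS is Publisher=red.

red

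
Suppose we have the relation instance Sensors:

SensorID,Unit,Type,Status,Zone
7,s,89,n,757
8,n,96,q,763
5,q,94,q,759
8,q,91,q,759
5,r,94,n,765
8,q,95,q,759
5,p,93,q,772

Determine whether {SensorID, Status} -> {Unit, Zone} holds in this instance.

No

(SensorID=7, Status=n): 1 row → {Unit,Zone} = (s, 757) ✓
(SensorID=8, Status=q): 3 rows → {Unit,Zone} takes values {(n, 763), (q, 759)} — violation
(SensorID=5, Status=q): 2 rows → {Unit,Zone} takes values {(q, 759), (p, 772)} — violation
(SensorID=5, Status=n): 1 row → {Unit,Zone} = (r, 765) ✓
Two rows agree on {SensorID, Status} but differ on {Unit, Zone}, so {SensorID, Status} -> {Unit, Zone} does not hold.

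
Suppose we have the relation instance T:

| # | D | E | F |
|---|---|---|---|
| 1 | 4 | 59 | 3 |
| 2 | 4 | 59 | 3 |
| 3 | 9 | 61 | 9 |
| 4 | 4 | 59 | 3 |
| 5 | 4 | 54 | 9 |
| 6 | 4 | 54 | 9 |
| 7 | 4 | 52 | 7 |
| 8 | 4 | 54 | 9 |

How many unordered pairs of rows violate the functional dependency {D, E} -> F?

(D=4, E=59): all 3 rows agree on F — 0 pairs.
(D=4, E=54): all 3 rows agree on F — 0 pairs.

0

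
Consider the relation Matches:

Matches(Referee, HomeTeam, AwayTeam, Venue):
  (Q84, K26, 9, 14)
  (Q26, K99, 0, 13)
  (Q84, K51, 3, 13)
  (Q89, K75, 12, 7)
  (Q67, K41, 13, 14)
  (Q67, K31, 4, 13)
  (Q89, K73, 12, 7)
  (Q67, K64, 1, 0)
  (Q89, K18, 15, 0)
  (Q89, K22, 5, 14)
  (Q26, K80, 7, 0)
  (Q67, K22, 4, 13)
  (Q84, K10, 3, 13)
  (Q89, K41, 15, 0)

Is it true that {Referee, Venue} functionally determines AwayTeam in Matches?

Yes

(Referee=Q84, Venue=14): 1 row → AwayTeam = 9 ✓
(Referee=Q26, Venue=13): 1 row → AwayTeam = 0 ✓
(Referee=Q84, Venue=13): 2 rows → AwayTeam = 3, 3 ✓
(Referee=Q89, Venue=7): 2 rows → AwayTeam = 12, 12 ✓
(Referee=Q67, Venue=14): 1 row → AwayTeam = 13 ✓
(Referee=Q67, Venue=13): 2 rows → AwayTeam = 4, 4 ✓
(Referee=Q67, Venue=0): 1 row → AwayTeam = 1 ✓
(Referee=Q89, Venue=0): 2 rows → AwayTeam = 15, 15 ✓
(Referee=Q89, Venue=14): 1 row → AwayTeam = 5 ✓
(Referee=Q26, Venue=0): 1 row → AwayTeam = 7 ✓
Every {Referee, Venue} value is associated with a single AwayTeam value, so {Referee, Venue} → AwayTeam holds.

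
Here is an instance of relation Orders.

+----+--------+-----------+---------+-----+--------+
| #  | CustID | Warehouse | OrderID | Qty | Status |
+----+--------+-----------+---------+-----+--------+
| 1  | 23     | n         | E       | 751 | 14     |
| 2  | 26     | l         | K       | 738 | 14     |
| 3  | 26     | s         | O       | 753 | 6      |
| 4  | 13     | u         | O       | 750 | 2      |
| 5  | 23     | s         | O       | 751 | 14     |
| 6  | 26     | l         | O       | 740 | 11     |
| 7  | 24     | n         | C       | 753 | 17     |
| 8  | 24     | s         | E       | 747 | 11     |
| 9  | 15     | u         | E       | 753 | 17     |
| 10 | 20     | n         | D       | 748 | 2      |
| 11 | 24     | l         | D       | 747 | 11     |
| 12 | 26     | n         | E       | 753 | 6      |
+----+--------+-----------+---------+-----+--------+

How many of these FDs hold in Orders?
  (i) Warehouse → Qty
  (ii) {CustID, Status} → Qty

(i) Warehouse → Qty: Warehouse=n: rows 1, 7, 10, 12 → Qty takes values {751, 753, 748} — violation; Warehouse=l: rows 2, 6, 11 → Qty takes values {738, 740, 747} — violation; Warehouse=s: rows 3, 5, 8 → Qty takes values {753, 751, 747} — violation; Warehouse=u: rows 4, 9 → Qty takes values {750, 753} — violation — fails.
(ii) {CustID, Status} → Qty: every LHS value maps to a single RHS value — holds.
1 of the 2 dependencies holds.

1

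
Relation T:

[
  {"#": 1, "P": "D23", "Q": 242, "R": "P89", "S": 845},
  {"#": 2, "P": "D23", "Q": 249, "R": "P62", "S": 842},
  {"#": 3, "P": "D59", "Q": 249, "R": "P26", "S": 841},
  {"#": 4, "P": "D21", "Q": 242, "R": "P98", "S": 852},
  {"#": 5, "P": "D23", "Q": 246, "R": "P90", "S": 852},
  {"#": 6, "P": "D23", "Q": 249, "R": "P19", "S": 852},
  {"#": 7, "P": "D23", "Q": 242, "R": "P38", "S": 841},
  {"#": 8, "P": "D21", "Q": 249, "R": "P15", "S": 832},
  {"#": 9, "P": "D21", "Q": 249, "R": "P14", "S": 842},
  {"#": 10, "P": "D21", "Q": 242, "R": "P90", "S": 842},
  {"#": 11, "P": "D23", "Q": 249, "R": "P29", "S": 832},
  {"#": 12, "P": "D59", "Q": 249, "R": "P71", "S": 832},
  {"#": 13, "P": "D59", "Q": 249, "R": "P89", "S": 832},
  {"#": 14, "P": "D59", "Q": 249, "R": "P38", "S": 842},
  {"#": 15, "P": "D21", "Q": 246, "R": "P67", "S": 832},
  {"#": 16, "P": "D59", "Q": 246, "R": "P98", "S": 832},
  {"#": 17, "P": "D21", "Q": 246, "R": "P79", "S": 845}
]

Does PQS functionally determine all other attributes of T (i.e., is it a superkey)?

Rows 12 and 13 have the same PQS value (P=D59, Q=249, S=832) but are distinct tuples, so PQS does not determine every attribute — not a superkey.

No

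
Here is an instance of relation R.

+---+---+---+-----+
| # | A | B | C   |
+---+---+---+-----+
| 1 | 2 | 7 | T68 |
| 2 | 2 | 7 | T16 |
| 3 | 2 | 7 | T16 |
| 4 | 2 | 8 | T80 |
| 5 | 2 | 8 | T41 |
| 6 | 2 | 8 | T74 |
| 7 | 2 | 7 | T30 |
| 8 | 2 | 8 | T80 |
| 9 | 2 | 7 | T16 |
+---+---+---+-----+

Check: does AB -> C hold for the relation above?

(A=2, B=7): rows 1, 2, 3, 7, 9 → C takes values {T68, T16, T30} — violation
(A=2, B=8): rows 4, 5, 6, 8 → C takes values {T80, T41, T74} — violation
Two rows agree on AB but differ on C, so AB -> C does not hold.

No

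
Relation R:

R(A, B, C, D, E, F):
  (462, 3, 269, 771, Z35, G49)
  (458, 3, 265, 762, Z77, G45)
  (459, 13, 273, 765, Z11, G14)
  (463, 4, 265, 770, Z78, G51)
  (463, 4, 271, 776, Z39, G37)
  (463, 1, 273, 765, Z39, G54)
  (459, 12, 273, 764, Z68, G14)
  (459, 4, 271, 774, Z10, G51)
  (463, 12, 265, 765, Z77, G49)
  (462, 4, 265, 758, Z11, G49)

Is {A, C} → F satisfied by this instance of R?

(A=462, C=269): 1 row → F = G49 ✓
(A=458, C=265): 1 row → F = G45 ✓
(A=459, C=273): 2 rows → F = G14, G14 ✓
(A=463, C=265): 2 rows → F takes values {G51, G49} — violation
(A=463, C=271): 1 row → F = G37 ✓
(A=463, C=273): 1 row → F = G54 ✓
(A=459, C=271): 1 row → F = G51 ✓
(A=462, C=265): 1 row → F = G49 ✓
Two rows agree on {A, C} but differ on F, so {A, C} → F does not hold.

No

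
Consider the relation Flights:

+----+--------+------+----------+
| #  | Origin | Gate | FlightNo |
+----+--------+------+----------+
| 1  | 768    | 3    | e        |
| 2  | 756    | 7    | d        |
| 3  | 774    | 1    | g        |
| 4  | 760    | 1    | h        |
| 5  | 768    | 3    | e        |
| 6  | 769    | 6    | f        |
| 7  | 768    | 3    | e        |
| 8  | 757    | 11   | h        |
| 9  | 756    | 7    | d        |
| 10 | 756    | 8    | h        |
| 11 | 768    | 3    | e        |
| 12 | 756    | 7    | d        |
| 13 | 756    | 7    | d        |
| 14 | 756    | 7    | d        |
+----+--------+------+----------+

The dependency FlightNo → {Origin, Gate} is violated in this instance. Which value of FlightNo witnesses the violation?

FlightNo=e: rows 1, 5, 7, 11 → {Origin,Gate} = (768, 3), (768, 3), (768, 3), (768, 3) ✓
FlightNo=d: rows 2, 9, 12, 13, 14 → {Origin,Gate} = (756, 7), (756, 7), (756, 7), (756, 7), (756, 7) ✓
FlightNo=g: row 3 → {Origin,Gate} = (774, 1) ✓
FlightNo=h: rows 4, 8, 10 → {Origin,Gate} takes values {(760, 1), (757, 11), (756, 8)} — violation
FlightNo=f: row 6 → {Origin,Gate} = (769, 6) ✓
The only FlightNo value with inconsistent RHS is FlightNo=h.

h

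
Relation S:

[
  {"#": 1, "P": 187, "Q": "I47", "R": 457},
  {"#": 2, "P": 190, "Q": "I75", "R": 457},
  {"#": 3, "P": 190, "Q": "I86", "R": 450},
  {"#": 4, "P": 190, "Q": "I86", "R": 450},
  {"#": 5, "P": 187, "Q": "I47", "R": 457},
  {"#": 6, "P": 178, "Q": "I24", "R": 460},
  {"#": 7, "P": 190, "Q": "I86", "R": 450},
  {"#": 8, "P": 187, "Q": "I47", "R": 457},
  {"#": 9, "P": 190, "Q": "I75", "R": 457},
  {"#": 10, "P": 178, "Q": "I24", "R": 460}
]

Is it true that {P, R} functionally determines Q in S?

Yes

(P=187, R=457): rows 1, 5, 8 → Q = I47, I47, I47 ✓
(P=190, R=457): rows 2, 9 → Q = I75, I75 ✓
(P=190, R=450): rows 3, 4, 7 → Q = I86, I86, I86 ✓
(P=178, R=460): rows 6, 10 → Q = I24, I24 ✓
Every {P, R} value is associated with a single Q value, so {P, R} → Q holds.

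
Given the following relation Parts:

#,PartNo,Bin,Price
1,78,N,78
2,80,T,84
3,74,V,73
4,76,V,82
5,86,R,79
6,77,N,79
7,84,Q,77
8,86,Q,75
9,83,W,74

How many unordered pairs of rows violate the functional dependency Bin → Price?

3

Bin=N: violating pairs (1,6) — 1 pair.
Bin=V: violating pairs (3,4) — 1 pair.
Bin=Q: violating pairs (7,8) — 1 pair.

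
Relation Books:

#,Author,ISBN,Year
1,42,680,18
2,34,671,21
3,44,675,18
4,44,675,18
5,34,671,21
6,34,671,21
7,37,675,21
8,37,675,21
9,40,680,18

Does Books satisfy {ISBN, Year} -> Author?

(ISBN=680, Year=18): rows 1, 9 → Author takes values {42, 40} — violation
(ISBN=671, Year=21): rows 2, 5, 6 → Author = 34, 34, 34 ✓
(ISBN=675, Year=18): rows 3, 4 → Author = 44, 44 ✓
(ISBN=675, Year=21): rows 7, 8 → Author = 37, 37 ✓
Two rows agree on {ISBN, Year} but differ on Author, so {ISBN, Year} -> Author does not hold.

No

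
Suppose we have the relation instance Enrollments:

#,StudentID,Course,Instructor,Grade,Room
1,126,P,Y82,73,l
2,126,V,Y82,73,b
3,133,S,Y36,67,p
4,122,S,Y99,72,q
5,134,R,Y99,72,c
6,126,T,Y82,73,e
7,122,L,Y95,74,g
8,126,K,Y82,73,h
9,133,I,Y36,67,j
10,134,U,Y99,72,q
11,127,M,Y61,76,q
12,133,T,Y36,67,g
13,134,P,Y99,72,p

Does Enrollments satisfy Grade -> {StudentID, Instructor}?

Grade=73: rows 1, 2, 6, 8 → {StudentID,Instructor} = (126, Y82), (126, Y82), (126, Y82), (126, Y82) ✓
Grade=67: rows 3, 9, 12 → {StudentID,Instructor} = (133, Y36), (133, Y36), (133, Y36) ✓
Grade=72: rows 4, 5, 10, 13 → {StudentID,Instructor} takes values {(122, Y99), (134, Y99)} — violation
Grade=74: row 7 → {StudentID,Instructor} = (122, Y95) ✓
Grade=76: row 11 → {StudentID,Instructor} = (127, Y61) ✓
Two rows agree on Grade but differ on {StudentID, Instructor}, so Grade -> {StudentID, Instructor} does not hold.

No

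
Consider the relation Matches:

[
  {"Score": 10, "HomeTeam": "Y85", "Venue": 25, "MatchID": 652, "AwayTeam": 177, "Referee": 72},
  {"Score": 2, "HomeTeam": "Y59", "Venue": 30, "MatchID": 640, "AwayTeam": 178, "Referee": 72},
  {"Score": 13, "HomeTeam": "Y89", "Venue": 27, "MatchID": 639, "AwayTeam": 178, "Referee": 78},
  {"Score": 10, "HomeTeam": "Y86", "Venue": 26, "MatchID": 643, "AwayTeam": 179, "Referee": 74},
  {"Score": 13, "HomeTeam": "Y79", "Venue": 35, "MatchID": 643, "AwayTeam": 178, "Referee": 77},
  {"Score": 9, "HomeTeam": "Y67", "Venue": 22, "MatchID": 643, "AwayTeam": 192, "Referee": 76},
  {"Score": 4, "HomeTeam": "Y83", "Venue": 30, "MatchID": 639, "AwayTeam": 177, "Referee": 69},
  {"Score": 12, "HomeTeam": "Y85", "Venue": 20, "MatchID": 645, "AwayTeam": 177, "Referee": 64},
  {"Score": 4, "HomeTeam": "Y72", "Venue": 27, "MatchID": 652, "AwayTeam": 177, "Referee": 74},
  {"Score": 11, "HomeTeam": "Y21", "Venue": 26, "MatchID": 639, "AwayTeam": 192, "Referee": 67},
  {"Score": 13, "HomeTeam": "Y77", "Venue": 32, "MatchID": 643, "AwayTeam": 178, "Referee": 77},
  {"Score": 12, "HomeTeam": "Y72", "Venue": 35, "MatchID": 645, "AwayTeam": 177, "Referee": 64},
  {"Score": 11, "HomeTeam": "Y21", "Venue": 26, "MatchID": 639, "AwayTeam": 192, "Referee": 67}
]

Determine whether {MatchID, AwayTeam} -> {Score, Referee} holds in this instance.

(MatchID=652, AwayTeam=177): 2 rows → {Score,Referee} takes values {(10, 72), (4, 74)} — violation
(MatchID=640, AwayTeam=178): 1 row → {Score,Referee} = (2, 72) ✓
(MatchID=639, AwayTeam=178): 1 row → {Score,Referee} = (13, 78) ✓
(MatchID=643, AwayTeam=179): 1 row → {Score,Referee} = (10, 74) ✓
(MatchID=643, AwayTeam=178): 2 rows → {Score,Referee} = (13, 77), (13, 77) ✓
(MatchID=643, AwayTeam=192): 1 row → {Score,Referee} = (9, 76) ✓
(MatchID=639, AwayTeam=177): 1 row → {Score,Referee} = (4, 69) ✓
(MatchID=645, AwayTeam=177): 2 rows → {Score,Referee} = (12, 64), (12, 64) ✓
(MatchID=639, AwayTeam=192): 2 rows → {Score,Referee} = (11, 67), (11, 67) ✓
Two rows agree on {MatchID, AwayTeam} but differ on {Score, Referee}, so {MatchID, AwayTeam} -> {Score, Referee} does not hold.

No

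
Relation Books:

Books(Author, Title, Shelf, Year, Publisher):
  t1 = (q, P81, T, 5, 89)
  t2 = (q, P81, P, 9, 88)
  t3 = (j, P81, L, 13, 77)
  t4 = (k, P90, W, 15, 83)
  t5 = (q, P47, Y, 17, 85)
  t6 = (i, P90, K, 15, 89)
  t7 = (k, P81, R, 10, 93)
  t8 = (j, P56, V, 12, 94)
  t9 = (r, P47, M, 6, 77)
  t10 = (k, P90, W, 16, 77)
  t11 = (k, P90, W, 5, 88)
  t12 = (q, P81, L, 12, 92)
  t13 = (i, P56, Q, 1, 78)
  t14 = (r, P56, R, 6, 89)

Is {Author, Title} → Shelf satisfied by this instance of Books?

(Author=q, Title=P81): rows 1, 2, 12 → Shelf takes values {T, P, L} — violation
(Author=j, Title=P81): row 3 → Shelf = L ✓
(Author=k, Title=P90): rows 4, 10, 11 → Shelf = W, W, W ✓
(Author=q, Title=P47): row 5 → Shelf = Y ✓
(Author=i, Title=P90): row 6 → Shelf = K ✓
(Author=k, Title=P81): row 7 → Shelf = R ✓
(Author=j, Title=P56): row 8 → Shelf = V ✓
(Author=r, Title=P47): row 9 → Shelf = M ✓
(Author=i, Title=P56): row 13 → Shelf = Q ✓
(Author=r, Title=P56): row 14 → Shelf = R ✓
Two rows agree on {Author, Title} but differ on Shelf, so {Author, Title} → Shelf does not hold.

No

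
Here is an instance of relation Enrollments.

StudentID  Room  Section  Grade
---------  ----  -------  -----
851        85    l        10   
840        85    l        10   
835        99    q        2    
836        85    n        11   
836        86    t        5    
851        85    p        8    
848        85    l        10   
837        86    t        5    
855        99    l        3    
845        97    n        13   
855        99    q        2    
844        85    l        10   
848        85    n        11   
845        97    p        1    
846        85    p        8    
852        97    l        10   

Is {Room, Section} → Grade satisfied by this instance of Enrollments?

(Room=85, Section=l): 4 rows → Grade = 10, 10, 10, 10 ✓
(Room=99, Section=q): 2 rows → Grade = 2, 2 ✓
(Room=85, Section=n): 2 rows → Grade = 11, 11 ✓
(Room=86, Section=t): 2 rows → Grade = 5, 5 ✓
(Room=85, Section=p): 2 rows → Grade = 8, 8 ✓
(Room=99, Section=l): 1 row → Grade = 3 ✓
(Room=97, Section=n): 1 row → Grade = 13 ✓
(Room=97, Section=p): 1 row → Grade = 1 ✓
(Room=97, Section=l): 1 row → Grade = 10 ✓
Every {Room, Section} value is associated with a single Grade value, so {Room, Section} → Grade holds.

Yes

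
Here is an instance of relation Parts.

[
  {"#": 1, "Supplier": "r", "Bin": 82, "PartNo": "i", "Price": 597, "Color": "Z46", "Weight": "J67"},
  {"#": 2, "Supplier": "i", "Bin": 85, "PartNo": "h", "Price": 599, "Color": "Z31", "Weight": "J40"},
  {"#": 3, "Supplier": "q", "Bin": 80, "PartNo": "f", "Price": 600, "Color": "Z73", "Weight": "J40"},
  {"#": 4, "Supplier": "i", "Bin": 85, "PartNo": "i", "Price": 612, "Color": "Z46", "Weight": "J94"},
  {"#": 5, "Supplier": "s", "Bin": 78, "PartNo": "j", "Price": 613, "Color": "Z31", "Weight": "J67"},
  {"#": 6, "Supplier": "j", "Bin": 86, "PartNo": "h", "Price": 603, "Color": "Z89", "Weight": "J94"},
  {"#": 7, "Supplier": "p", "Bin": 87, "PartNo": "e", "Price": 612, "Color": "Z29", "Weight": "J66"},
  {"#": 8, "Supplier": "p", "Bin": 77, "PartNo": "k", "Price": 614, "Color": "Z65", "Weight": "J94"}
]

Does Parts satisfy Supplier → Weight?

No

Supplier=r: row 1 → Weight = J67 ✓
Supplier=i: rows 2, 4 → Weight takes values {J40, J94} — violation
Supplier=q: row 3 → Weight = J40 ✓
Supplier=s: row 5 → Weight = J67 ✓
Supplier=j: row 6 → Weight = J94 ✓
Supplier=p: rows 7, 8 → Weight takes values {J66, J94} — violation
Two rows agree on Supplier but differ on Weight, so Supplier → Weight does not hold.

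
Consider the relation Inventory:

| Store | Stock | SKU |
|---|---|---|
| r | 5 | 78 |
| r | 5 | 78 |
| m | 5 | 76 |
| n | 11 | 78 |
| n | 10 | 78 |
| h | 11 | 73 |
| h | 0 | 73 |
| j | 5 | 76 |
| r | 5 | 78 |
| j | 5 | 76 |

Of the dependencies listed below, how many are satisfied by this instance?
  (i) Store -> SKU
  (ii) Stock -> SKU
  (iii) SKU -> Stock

1

(i) Store -> SKU: every LHS value maps to a single RHS value — holds.
(ii) Stock -> SKU: Stock=5: 6 rows → SKU takes values {78, 76} — violation; Stock=11: 2 rows → SKU takes values {78, 73} — violation — fails.
(iii) SKU -> Stock: SKU=78: 5 rows → Stock takes values {5, 11, 10} — violation; SKU=73: 2 rows → Stock takes values {11, 0} — violation — fails.
1 of the 3 dependencies holds.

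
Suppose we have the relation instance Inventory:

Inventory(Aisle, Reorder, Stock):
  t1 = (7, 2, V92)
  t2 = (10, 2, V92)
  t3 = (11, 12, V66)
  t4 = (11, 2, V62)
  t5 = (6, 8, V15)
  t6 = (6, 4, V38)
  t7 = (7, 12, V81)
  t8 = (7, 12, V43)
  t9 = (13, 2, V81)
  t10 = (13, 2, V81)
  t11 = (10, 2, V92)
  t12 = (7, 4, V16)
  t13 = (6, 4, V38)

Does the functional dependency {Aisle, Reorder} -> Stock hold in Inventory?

(Aisle=7, Reorder=2): row 1 → Stock = V92 ✓
(Aisle=10, Reorder=2): rows 2, 11 → Stock = V92, V92 ✓
(Aisle=11, Reorder=12): row 3 → Stock = V66 ✓
(Aisle=11, Reorder=2): row 4 → Stock = V62 ✓
(Aisle=6, Reorder=8): row 5 → Stock = V15 ✓
(Aisle=6, Reorder=4): rows 6, 13 → Stock = V38, V38 ✓
(Aisle=7, Reorder=12): rows 7, 8 → Stock takes values {V81, V43} — violation
(Aisle=13, Reorder=2): rows 9, 10 → Stock = V81, V81 ✓
(Aisle=7, Reorder=4): row 12 → Stock = V16 ✓
Two rows agree on {Aisle, Reorder} but differ on Stock, so {Aisle, Reorder} -> Stock does not hold.

No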